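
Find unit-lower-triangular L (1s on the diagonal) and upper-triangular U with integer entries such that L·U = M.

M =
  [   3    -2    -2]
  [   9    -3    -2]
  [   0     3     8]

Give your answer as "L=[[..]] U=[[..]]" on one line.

  R1 -= 3·R0 → [0,3,4]
  R2 -= 0·R0 → [0,3,8]
  R2 -= 1·R1 → [0,0,4]

L=[[1,0,0],[3,1,0],[0,1,1]] U=[[3,-2,-2],[0,3,4],[0,0,4]]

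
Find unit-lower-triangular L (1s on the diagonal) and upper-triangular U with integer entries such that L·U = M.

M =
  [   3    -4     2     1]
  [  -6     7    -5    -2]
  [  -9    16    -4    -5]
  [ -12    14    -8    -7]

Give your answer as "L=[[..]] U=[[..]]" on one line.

  R1 -= -2·R0 → [0,-1,-1,0]
  R2 -= -3·R0 → [0,4,2,-2]
  R3 -= -4·R0 → [0,-2,0,-3]
  R2 -= -4·R1 → [0,0,-2,-2]
  R3 -= 2·R1 → [0,0,2,-3]
  R3 -= -1·R2 → [0,0,0,-5]

L=[[1,0,0,0],[-2,1,0,0],[-3,-4,1,0],[-4,2,-1,1]] U=[[3,-4,2,1],[0,-1,-1,0],[0,0,-2,-2],[0,0,0,-5]]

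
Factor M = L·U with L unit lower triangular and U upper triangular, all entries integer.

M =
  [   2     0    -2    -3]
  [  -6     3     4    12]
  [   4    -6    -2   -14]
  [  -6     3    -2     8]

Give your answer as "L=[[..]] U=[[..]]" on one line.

  r1 -= -3·r0 → [0,3,-2,3]
  r2 -= 2·r0 → [0,-6,2,-8]
  r3 -= -3·r0 → [0,3,-8,-1]
  r2 -= -2·r1 → [0,0,-2,-2]
  r3 -= 1·r1 → [0,0,-6,-4]
  r3 -= 3·r2 → [0,0,0,2]

L=[[1,0,0,0],[-3,1,0,0],[2,-2,1,0],[-3,1,3,1]] U=[[2,0,-2,-3],[0,3,-2,3],[0,0,-2,-2],[0,0,0,2]]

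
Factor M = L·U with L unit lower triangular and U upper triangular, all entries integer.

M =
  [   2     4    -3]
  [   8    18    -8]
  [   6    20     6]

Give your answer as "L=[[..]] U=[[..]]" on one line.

  r1 -= 4·r0 → [0,2,4]
  r2 -= 3·r0 → [0,8,15]
  r2 -= 4·r1 → [0,0,-1]

L=[[1,0,0],[4,1,0],[3,4,1]] U=[[2,4,-3],[0,2,4],[0,0,-1]]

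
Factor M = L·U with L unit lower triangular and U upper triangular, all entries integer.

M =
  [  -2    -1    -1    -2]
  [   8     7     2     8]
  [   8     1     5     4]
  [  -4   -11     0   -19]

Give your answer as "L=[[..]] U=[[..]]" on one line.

L=[[1,0,0,0],[-4,1,0,0],[-4,-1,1,0],[2,-3,4,1]] U=[[-2,-1,-1,-2],[0,3,-2,0],[0,0,-1,-4],[0,0,0,1]]

  R1 -= -4·R0 → [0,3,-2,0]
  R2 -= -4·R0 → [0,-3,1,-4]
  R3 -= 2·R0 → [0,-9,2,-15]
  R2 -= -1·R1 → [0,0,-1,-4]
  R3 -= -3·R1 → [0,0,-4,-15]
  R3 -= 4·R2 → [0,0,0,1]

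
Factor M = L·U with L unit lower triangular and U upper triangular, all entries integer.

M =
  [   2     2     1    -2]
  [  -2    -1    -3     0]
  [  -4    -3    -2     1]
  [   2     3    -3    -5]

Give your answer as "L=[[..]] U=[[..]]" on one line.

L=[[1,0,0,0],[-1,1,0,0],[-2,1,1,0],[1,1,-1,1]] U=[[2,2,1,-2],[0,1,-2,-2],[0,0,2,-1],[0,0,0,-2]]

  R1 -= -1·R0 → [0,1,-2,-2]
  R2 -= -2·R0 → [0,1,0,-3]
  R3 -= 1·R0 → [0,1,-4,-3]
  R2 -= 1·R1 → [0,0,2,-1]
  R3 -= 1·R1 → [0,0,-2,-1]
  R3 -= -1·R2 → [0,0,0,-2]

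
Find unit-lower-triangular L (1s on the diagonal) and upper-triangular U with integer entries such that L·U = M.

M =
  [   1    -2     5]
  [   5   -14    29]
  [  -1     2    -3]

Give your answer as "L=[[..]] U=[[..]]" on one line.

  r1 -= 5·r0 → [0,-4,4]
  r2 -= -1·r0 → [0,0,2]
  r2 -= 0·r1 → [0,0,2]

L=[[1,0,0],[5,1,0],[-1,0,1]] U=[[1,-2,5],[0,-4,4],[0,0,2]]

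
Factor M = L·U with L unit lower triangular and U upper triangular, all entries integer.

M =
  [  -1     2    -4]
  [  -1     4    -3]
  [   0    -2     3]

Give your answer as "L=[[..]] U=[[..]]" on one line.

  r1 -= 1·r0 → [0,2,1]
  r2 -= 0·r0 → [0,-2,3]
  r2 -= -1·r1 → [0,0,4]

L=[[1,0,0],[1,1,0],[0,-1,1]] U=[[-1,2,-4],[0,2,1],[0,0,4]]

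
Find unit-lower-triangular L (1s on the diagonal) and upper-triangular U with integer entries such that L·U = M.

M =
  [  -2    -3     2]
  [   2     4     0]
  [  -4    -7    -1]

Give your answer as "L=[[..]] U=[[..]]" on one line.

L=[[1,0,0],[-1,1,0],[2,-1,1]] U=[[-2,-3,2],[0,1,2],[0,0,-3]]

  row1 -= -1·row0 → [0,1,2]
  row2 -= 2·row0 → [0,-1,-5]
  row2 -= -1·row1 → [0,0,-3]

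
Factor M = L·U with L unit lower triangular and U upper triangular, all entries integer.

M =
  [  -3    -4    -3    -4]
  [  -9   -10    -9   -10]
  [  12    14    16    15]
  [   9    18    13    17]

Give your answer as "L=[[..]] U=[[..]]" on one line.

  row1 -= 3·row0 → [0,2,0,2]
  row2 -= -4·row0 → [0,-2,4,-1]
  row3 -= -3·row0 → [0,6,4,5]
  row2 -= -1·row1 → [0,0,4,1]
  row3 -= 3·row1 → [0,0,4,-1]
  row3 -= 1·row2 → [0,0,0,-2]

L=[[1,0,0,0],[3,1,0,0],[-4,-1,1,0],[-3,3,1,1]] U=[[-3,-4,-3,-4],[0,2,0,2],[0,0,4,1],[0,0,0,-2]]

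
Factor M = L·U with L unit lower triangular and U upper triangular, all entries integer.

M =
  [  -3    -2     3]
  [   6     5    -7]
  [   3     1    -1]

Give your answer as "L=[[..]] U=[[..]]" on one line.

L=[[1,0,0],[-2,1,0],[-1,-1,1]] U=[[-3,-2,3],[0,1,-1],[0,0,1]]

  r1 -= -2·r0 → [0,1,-1]
  r2 -= -1·r0 → [0,-1,2]
  r2 -= -1·r1 → [0,0,1]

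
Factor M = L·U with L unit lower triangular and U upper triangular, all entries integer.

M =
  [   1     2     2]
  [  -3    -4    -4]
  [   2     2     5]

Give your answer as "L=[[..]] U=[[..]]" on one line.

  r1 -= -3·r0 → [0,2,2]
  r2 -= 2·r0 → [0,-2,1]
  r2 -= -1·r1 → [0,0,3]

L=[[1,0,0],[-3,1,0],[2,-1,1]] U=[[1,2,2],[0,2,2],[0,0,3]]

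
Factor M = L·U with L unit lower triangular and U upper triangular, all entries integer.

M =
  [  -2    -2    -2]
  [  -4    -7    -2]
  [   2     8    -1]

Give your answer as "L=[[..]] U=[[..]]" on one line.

L=[[1,0,0],[2,1,0],[-1,-2,1]] U=[[-2,-2,-2],[0,-3,2],[0,0,1]]

  row1 -= 2·row0 → [0,-3,2]
  row2 -= -1·row0 → [0,6,-3]
  row2 -= -2·row1 → [0,0,1]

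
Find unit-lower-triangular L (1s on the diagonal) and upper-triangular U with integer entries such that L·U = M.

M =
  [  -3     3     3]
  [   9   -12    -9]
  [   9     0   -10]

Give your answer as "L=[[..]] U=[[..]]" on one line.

L=[[1,0,0],[-3,1,0],[-3,-3,1]] U=[[-3,3,3],[0,-3,0],[0,0,-1]]

  row1 -= -3·row0 → [0,-3,0]
  row2 -= -3·row0 → [0,9,-1]
  row2 -= -3·row1 → [0,0,-1]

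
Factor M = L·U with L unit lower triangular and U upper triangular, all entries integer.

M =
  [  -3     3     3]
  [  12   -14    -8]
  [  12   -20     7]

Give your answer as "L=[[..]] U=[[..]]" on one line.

  R1 -= -4·R0 → [0,-2,4]
  R2 -= -4·R0 → [0,-8,19]
  R2 -= 4·R1 → [0,0,3]

L=[[1,0,0],[-4,1,0],[-4,4,1]] U=[[-3,3,3],[0,-2,4],[0,0,3]]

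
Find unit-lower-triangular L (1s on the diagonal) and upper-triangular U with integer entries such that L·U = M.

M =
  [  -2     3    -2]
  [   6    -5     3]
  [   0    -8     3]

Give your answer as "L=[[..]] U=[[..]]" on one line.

  row1 -= -3·row0 → [0,4,-3]
  row2 -= 0·row0 → [0,-8,3]
  row2 -= -2·row1 → [0,0,-3]

L=[[1,0,0],[-3,1,0],[0,-2,1]] U=[[-2,3,-2],[0,4,-3],[0,0,-3]]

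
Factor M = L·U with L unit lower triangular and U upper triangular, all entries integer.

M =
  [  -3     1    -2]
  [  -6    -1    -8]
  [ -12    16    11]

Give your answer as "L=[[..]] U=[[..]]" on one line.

L=[[1,0,0],[2,1,0],[4,-4,1]] U=[[-3,1,-2],[0,-3,-4],[0,0,3]]

  R1 -= 2·R0 → [0,-3,-4]
  R2 -= 4·R0 → [0,12,19]
  R2 -= -4·R1 → [0,0,3]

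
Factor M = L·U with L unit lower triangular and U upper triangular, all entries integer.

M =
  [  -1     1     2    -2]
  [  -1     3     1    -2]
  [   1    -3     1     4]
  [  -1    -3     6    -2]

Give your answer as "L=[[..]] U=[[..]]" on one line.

  r1 -= 1·r0 → [0,2,-1,0]
  r2 -= -1·r0 → [0,-2,3,2]
  r3 -= 1·r0 → [0,-4,4,0]
  r2 -= -1·r1 → [0,0,2,2]
  r3 -= -2·r1 → [0,0,2,0]
  r3 -= 1·r2 → [0,0,0,-2]

L=[[1,0,0,0],[1,1,0,0],[-1,-1,1,0],[1,-2,1,1]] U=[[-1,1,2,-2],[0,2,-1,0],[0,0,2,2],[0,0,0,-2]]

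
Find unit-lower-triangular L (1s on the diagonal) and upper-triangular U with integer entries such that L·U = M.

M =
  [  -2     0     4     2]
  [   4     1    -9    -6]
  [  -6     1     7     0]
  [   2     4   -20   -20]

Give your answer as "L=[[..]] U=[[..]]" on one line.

  row1 -= -2·row0 → [0,1,-1,-2]
  row2 -= 3·row0 → [0,1,-5,-6]
  row3 -= -1·row0 → [0,4,-16,-18]
  row2 -= 1·row1 → [0,0,-4,-4]
  row3 -= 4·row1 → [0,0,-12,-10]
  row3 -= 3·row2 → [0,0,0,2]

L=[[1,0,0,0],[-2,1,0,0],[3,1,1,0],[-1,4,3,1]] U=[[-2,0,4,2],[0,1,-1,-2],[0,0,-4,-4],[0,0,0,2]]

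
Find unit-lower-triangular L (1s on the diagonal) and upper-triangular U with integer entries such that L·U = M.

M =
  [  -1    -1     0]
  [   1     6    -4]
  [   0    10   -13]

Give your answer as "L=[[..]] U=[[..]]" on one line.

L=[[1,0,0],[-1,1,0],[0,2,1]] U=[[-1,-1,0],[0,5,-4],[0,0,-5]]

  R1 -= -1·R0 → [0,5,-4]
  R2 -= 0·R0 → [0,10,-13]
  R2 -= 2·R1 → [0,0,-5]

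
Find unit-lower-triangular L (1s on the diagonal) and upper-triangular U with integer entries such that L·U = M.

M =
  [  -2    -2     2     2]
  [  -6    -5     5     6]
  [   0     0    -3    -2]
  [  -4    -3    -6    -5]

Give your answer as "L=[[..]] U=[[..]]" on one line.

L=[[1,0,0,0],[3,1,0,0],[0,0,1,0],[2,1,3,1]] U=[[-2,-2,2,2],[0,1,-1,0],[0,0,-3,-2],[0,0,0,-3]]

  r1 -= 3·r0 → [0,1,-1,0]
  r2 -= 0·r0 → [0,0,-3,-2]
  r3 -= 2·r0 → [0,1,-10,-9]
  r2 -= 0·r1 → [0,0,-3,-2]
  r3 -= 1·r1 → [0,0,-9,-9]
  r3 -= 3·r2 → [0,0,0,-3]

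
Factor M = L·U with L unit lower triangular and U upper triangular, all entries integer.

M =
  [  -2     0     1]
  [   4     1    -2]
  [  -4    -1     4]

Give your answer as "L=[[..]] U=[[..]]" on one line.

L=[[1,0,0],[-2,1,0],[2,-1,1]] U=[[-2,0,1],[0,1,0],[0,0,2]]

  R1 -= -2·R0 → [0,1,0]
  R2 -= 2·R0 → [0,-1,2]
  R2 -= -1·R1 → [0,0,2]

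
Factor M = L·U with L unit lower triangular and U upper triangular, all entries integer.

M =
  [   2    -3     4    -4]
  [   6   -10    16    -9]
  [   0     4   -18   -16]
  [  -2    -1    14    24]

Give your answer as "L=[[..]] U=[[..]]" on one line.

  R1 -= 3·R0 → [0,-1,4,3]
  R2 -= 0·R0 → [0,4,-18,-16]
  R3 -= -1·R0 → [0,-4,18,20]
  R2 -= -4·R1 → [0,0,-2,-4]
  R3 -= 4·R1 → [0,0,2,8]
  R3 -= -1·R2 → [0,0,0,4]

L=[[1,0,0,0],[3,1,0,0],[0,-4,1,0],[-1,4,-1,1]] U=[[2,-3,4,-4],[0,-1,4,3],[0,0,-2,-4],[0,0,0,4]]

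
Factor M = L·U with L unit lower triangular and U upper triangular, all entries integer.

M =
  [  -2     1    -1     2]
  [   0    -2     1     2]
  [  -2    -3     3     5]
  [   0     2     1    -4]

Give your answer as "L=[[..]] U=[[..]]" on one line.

L=[[1,0,0,0],[0,1,0,0],[1,2,1,0],[0,-1,1,1]] U=[[-2,1,-1,2],[0,-2,1,2],[0,0,2,-1],[0,0,0,-1]]

  R1 -= 0·R0 → [0,-2,1,2]
  R2 -= 1·R0 → [0,-4,4,3]
  R3 -= 0·R0 → [0,2,1,-4]
  R2 -= 2·R1 → [0,0,2,-1]
  R3 -= -1·R1 → [0,0,2,-2]
  R3 -= 1·R2 → [0,0,0,-1]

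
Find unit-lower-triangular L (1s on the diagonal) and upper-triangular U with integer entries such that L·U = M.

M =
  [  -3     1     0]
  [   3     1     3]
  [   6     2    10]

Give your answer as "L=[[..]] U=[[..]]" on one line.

L=[[1,0,0],[-1,1,0],[-2,2,1]] U=[[-3,1,0],[0,2,3],[0,0,4]]

  row1 -= -1·row0 → [0,2,3]
  row2 -= -2·row0 → [0,4,10]
  row2 -= 2·row1 → [0,0,4]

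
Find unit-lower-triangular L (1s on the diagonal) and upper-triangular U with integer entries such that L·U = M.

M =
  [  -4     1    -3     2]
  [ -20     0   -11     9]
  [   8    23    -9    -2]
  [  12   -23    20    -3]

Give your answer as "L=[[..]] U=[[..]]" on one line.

L=[[1,0,0,0],[5,1,0,0],[-2,-5,1,0],[-3,4,-1,1]] U=[[-4,1,-3,2],[0,-5,4,-1],[0,0,5,-3],[0,0,0,4]]

  r1 -= 5·r0 → [0,-5,4,-1]
  r2 -= -2·r0 → [0,25,-15,2]
  r3 -= -3·r0 → [0,-20,11,3]
  r2 -= -5·r1 → [0,0,5,-3]
  r3 -= 4·r1 → [0,0,-5,7]
  r3 -= -1·r2 → [0,0,0,4]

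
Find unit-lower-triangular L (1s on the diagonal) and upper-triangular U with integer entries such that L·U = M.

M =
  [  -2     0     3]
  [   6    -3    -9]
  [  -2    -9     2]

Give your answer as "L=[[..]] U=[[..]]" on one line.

L=[[1,0,0],[-3,1,0],[1,3,1]] U=[[-2,0,3],[0,-3,0],[0,0,-1]]

  R1 -= -3·R0 → [0,-3,0]
  R2 -= 1·R0 → [0,-9,-1]
  R2 -= 3·R1 → [0,0,-1]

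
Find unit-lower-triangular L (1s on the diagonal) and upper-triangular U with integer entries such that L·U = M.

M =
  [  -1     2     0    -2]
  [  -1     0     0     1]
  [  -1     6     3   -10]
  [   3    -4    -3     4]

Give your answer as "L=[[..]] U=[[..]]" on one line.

  R1 -= 1·R0 → [0,-2,0,3]
  R2 -= 1·R0 → [0,4,3,-8]
  R3 -= -3·R0 → [0,2,-3,-2]
  R2 -= -2·R1 → [0,0,3,-2]
  R3 -= -1·R1 → [0,0,-3,1]
  R3 -= -1·R2 → [0,0,0,-1]

L=[[1,0,0,0],[1,1,0,0],[1,-2,1,0],[-3,-1,-1,1]] U=[[-1,2,0,-2],[0,-2,0,3],[0,0,3,-2],[0,0,0,-1]]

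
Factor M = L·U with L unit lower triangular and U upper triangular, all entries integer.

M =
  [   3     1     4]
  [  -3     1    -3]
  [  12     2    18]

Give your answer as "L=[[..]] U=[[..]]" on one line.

L=[[1,0,0],[-1,1,0],[4,-1,1]] U=[[3,1,4],[0,2,1],[0,0,3]]

  row1 -= -1·row0 → [0,2,1]
  row2 -= 4·row0 → [0,-2,2]
  row2 -= -1·row1 → [0,0,3]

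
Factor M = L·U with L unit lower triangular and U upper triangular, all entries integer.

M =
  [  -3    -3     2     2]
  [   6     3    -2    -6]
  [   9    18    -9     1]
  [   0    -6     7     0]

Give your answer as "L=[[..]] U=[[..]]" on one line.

  R1 -= -2·R0 → [0,-3,2,-2]
  R2 -= -3·R0 → [0,9,-3,7]
  R3 -= 0·R0 → [0,-6,7,0]
  R2 -= -3·R1 → [0,0,3,1]
  R3 -= 2·R1 → [0,0,3,4]
  R3 -= 1·R2 → [0,0,0,3]

L=[[1,0,0,0],[-2,1,0,0],[-3,-3,1,0],[0,2,1,1]] U=[[-3,-3,2,2],[0,-3,2,-2],[0,0,3,1],[0,0,0,3]]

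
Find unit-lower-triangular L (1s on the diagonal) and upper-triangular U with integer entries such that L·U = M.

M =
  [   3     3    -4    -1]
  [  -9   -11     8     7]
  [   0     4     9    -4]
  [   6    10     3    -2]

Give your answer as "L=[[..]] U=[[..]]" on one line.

  row1 -= -3·row0 → [0,-2,-4,4]
  row2 -= 0·row0 → [0,4,9,-4]
  row3 -= 2·row0 → [0,4,11,0]
  row2 -= -2·row1 → [0,0,1,4]
  row3 -= -2·row1 → [0,0,3,8]
  row3 -= 3·row2 → [0,0,0,-4]

L=[[1,0,0,0],[-3,1,0,0],[0,-2,1,0],[2,-2,3,1]] U=[[3,3,-4,-1],[0,-2,-4,4],[0,0,1,4],[0,0,0,-4]]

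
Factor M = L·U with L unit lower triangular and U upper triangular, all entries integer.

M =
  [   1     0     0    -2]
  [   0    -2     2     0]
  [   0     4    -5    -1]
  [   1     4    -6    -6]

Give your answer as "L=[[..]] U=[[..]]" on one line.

  R1 -= 0·R0 → [0,-2,2,0]
  R2 -= 0·R0 → [0,4,-5,-1]
  R3 -= 1·R0 → [0,4,-6,-4]
  R2 -= -2·R1 → [0,0,-1,-1]
  R3 -= -2·R1 → [0,0,-2,-4]
  R3 -= 2·R2 → [0,0,0,-2]

L=[[1,0,0,0],[0,1,0,0],[0,-2,1,0],[1,-2,2,1]] U=[[1,0,0,-2],[0,-2,2,0],[0,0,-1,-1],[0,0,0,-2]]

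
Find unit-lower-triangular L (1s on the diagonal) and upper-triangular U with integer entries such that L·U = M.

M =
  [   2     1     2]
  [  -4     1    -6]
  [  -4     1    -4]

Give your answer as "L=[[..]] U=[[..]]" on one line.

L=[[1,0,0],[-2,1,0],[-2,1,1]] U=[[2,1,2],[0,3,-2],[0,0,2]]

  r1 -= -2·r0 → [0,3,-2]
  r2 -= -2·r0 → [0,3,0]
  r2 -= 1·r1 → [0,0,2]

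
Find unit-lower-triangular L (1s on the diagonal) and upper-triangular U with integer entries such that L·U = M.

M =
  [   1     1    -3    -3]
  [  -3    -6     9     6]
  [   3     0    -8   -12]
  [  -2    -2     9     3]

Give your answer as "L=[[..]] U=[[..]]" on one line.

  r1 -= -3·r0 → [0,-3,0,-3]
  r2 -= 3·r0 → [0,-3,1,-3]
  r3 -= -2·r0 → [0,0,3,-3]
  r2 -= 1·r1 → [0,0,1,0]
  r3 -= 0·r1 → [0,0,3,-3]
  r3 -= 3·r2 → [0,0,0,-3]

L=[[1,0,0,0],[-3,1,0,0],[3,1,1,0],[-2,0,3,1]] U=[[1,1,-3,-3],[0,-3,0,-3],[0,0,1,0],[0,0,0,-3]]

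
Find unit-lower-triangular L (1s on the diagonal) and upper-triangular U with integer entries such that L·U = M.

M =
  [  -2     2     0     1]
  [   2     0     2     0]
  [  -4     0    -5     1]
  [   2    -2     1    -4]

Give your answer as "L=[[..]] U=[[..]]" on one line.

L=[[1,0,0,0],[-1,1,0,0],[2,-2,1,0],[-1,0,-1,1]] U=[[-2,2,0,1],[0,2,2,1],[0,0,-1,1],[0,0,0,-2]]

  r1 -= -1·r0 → [0,2,2,1]
  r2 -= 2·r0 → [0,-4,-5,-1]
  r3 -= -1·r0 → [0,0,1,-3]
  r2 -= -2·r1 → [0,0,-1,1]
  r3 -= 0·r1 → [0,0,1,-3]
  r3 -= -1·r2 → [0,0,0,-2]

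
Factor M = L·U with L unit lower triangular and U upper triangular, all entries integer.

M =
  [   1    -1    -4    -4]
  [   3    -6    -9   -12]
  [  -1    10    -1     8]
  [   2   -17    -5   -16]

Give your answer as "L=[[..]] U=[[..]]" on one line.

  r1 -= 3·r0 → [0,-3,3,0]
  r2 -= -1·r0 → [0,9,-5,4]
  r3 -= 2·r0 → [0,-15,3,-8]
  r2 -= -3·r1 → [0,0,4,4]
  r3 -= 5·r1 → [0,0,-12,-8]
  r3 -= -3·r2 → [0,0,0,4]

L=[[1,0,0,0],[3,1,0,0],[-1,-3,1,0],[2,5,-3,1]] U=[[1,-1,-4,-4],[0,-3,3,0],[0,0,4,4],[0,0,0,4]]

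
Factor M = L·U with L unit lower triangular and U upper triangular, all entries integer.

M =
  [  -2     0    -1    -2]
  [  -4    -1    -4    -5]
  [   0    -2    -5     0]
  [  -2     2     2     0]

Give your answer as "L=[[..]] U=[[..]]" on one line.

  row1 -= 2·row0 → [0,-1,-2,-1]
  row2 -= 0·row0 → [0,-2,-5,0]
  row3 -= 1·row0 → [0,2,3,2]
  row2 -= 2·row1 → [0,0,-1,2]
  row3 -= -2·row1 → [0,0,-1,0]
  row3 -= 1·row2 → [0,0,0,-2]

L=[[1,0,0,0],[2,1,0,0],[0,2,1,0],[1,-2,1,1]] U=[[-2,0,-1,-2],[0,-1,-2,-1],[0,0,-1,2],[0,0,0,-2]]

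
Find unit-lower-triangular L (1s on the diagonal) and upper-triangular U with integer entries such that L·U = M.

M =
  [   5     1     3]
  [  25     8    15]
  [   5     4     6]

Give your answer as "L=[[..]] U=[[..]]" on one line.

  r1 -= 5·r0 → [0,3,0]
  r2 -= 1·r0 → [0,3,3]
  r2 -= 1·r1 → [0,0,3]

L=[[1,0,0],[5,1,0],[1,1,1]] U=[[5,1,3],[0,3,0],[0,0,3]]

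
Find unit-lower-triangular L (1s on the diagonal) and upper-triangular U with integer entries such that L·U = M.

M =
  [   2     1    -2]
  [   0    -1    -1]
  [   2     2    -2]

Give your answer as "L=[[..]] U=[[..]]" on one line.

  row1 -= 0·row0 → [0,-1,-1]
  row2 -= 1·row0 → [0,1,0]
  row2 -= -1·row1 → [0,0,-1]

L=[[1,0,0],[0,1,0],[1,-1,1]] U=[[2,1,-2],[0,-1,-1],[0,0,-1]]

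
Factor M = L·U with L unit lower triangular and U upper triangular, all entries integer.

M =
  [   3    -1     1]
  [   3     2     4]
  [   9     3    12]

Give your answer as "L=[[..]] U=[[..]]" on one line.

L=[[1,0,0],[1,1,0],[3,2,1]] U=[[3,-1,1],[0,3,3],[0,0,3]]

  r1 -= 1·r0 → [0,3,3]
  r2 -= 3·r0 → [0,6,9]
  r2 -= 2·r1 → [0,0,3]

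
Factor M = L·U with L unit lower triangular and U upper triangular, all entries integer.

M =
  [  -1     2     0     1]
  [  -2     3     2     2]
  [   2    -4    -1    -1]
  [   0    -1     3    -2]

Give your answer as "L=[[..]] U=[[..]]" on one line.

  R1 -= 2·R0 → [0,-1,2,0]
  R2 -= -2·R0 → [0,0,-1,1]
  R3 -= 0·R0 → [0,-1,3,-2]
  R2 -= 0·R1 → [0,0,-1,1]
  R3 -= 1·R1 → [0,0,1,-2]
  R3 -= -1·R2 → [0,0,0,-1]

L=[[1,0,0,0],[2,1,0,0],[-2,0,1,0],[0,1,-1,1]] U=[[-1,2,0,1],[0,-1,2,0],[0,0,-1,1],[0,0,0,-1]]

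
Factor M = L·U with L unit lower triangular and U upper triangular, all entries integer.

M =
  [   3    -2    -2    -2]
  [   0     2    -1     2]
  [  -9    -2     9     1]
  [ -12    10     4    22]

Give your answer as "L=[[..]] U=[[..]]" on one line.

  R1 -= 0·R0 → [0,2,-1,2]
  R2 -= -3·R0 → [0,-8,3,-5]
  R3 -= -4·R0 → [0,2,-4,14]
  R2 -= -4·R1 → [0,0,-1,3]
  R3 -= 1·R1 → [0,0,-3,12]
  R3 -= 3·R2 → [0,0,0,3]

L=[[1,0,0,0],[0,1,0,0],[-3,-4,1,0],[-4,1,3,1]] U=[[3,-2,-2,-2],[0,2,-1,2],[0,0,-1,3],[0,0,0,3]]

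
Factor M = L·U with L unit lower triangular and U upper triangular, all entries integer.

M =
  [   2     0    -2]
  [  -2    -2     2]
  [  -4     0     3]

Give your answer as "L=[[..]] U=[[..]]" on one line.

  r1 -= -1·r0 → [0,-2,0]
  r2 -= -2·r0 → [0,0,-1]
  r2 -= 0·r1 → [0,0,-1]

L=[[1,0,0],[-1,1,0],[-2,0,1]] U=[[2,0,-2],[0,-2,0],[0,0,-1]]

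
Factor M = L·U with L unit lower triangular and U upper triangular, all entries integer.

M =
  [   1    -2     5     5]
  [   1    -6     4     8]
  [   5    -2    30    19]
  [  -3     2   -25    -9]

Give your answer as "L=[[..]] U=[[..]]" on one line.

  R1 -= 1·R0 → [0,-4,-1,3]
  R2 -= 5·R0 → [0,8,5,-6]
  R3 -= -3·R0 → [0,-4,-10,6]
  R2 -= -2·R1 → [0,0,3,0]
  R3 -= 1·R1 → [0,0,-9,3]
  R3 -= -3·R2 → [0,0,0,3]

L=[[1,0,0,0],[1,1,0,0],[5,-2,1,0],[-3,1,-3,1]] U=[[1,-2,5,5],[0,-4,-1,3],[0,0,3,0],[0,0,0,3]]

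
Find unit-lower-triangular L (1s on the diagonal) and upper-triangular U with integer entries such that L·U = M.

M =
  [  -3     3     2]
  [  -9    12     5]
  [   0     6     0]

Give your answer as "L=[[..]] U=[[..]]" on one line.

L=[[1,0,0],[3,1,0],[0,2,1]] U=[[-3,3,2],[0,3,-1],[0,0,2]]

  r1 -= 3·r0 → [0,3,-1]
  r2 -= 0·r0 → [0,6,0]
  r2 -= 2·r1 → [0,0,2]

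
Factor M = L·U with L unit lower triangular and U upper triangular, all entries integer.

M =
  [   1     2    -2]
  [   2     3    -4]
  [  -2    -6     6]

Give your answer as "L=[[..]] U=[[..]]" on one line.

  R1 -= 2·R0 → [0,-1,0]
  R2 -= -2·R0 → [0,-2,2]
  R2 -= 2·R1 → [0,0,2]

L=[[1,0,0],[2,1,0],[-2,2,1]] U=[[1,2,-2],[0,-1,0],[0,0,2]]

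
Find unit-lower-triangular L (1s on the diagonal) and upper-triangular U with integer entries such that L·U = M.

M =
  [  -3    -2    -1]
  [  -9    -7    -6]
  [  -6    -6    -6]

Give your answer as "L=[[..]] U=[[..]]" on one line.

L=[[1,0,0],[3,1,0],[2,2,1]] U=[[-3,-2,-1],[0,-1,-3],[0,0,2]]

  row1 -= 3·row0 → [0,-1,-3]
  row2 -= 2·row0 → [0,-2,-4]
  row2 -= 2·row1 → [0,0,2]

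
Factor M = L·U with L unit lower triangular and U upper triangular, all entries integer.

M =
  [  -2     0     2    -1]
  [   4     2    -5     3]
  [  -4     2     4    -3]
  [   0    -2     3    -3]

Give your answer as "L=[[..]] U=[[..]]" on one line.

L=[[1,0,0,0],[-2,1,0,0],[2,1,1,0],[0,-1,2,1]] U=[[-2,0,2,-1],[0,2,-1,1],[0,0,1,-2],[0,0,0,2]]

  R1 -= -2·R0 → [0,2,-1,1]
  R2 -= 2·R0 → [0,2,0,-1]
  R3 -= 0·R0 → [0,-2,3,-3]
  R2 -= 1·R1 → [0,0,1,-2]
  R3 -= -1·R1 → [0,0,2,-2]
  R3 -= 2·R2 → [0,0,0,2]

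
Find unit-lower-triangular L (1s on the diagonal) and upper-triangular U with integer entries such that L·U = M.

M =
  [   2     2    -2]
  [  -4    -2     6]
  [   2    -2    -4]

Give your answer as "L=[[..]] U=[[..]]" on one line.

  r1 -= -2·r0 → [0,2,2]
  r2 -= 1·r0 → [0,-4,-2]
  r2 -= -2·r1 → [0,0,2]

L=[[1,0,0],[-2,1,0],[1,-2,1]] U=[[2,2,-2],[0,2,2],[0,0,2]]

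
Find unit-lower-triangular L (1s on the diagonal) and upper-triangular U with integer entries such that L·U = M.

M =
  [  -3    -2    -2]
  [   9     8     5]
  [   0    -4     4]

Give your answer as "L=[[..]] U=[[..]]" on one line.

  R1 -= -3·R0 → [0,2,-1]
  R2 -= 0·R0 → [0,-4,4]
  R2 -= -2·R1 → [0,0,2]

L=[[1,0,0],[-3,1,0],[0,-2,1]] U=[[-3,-2,-2],[0,2,-1],[0,0,2]]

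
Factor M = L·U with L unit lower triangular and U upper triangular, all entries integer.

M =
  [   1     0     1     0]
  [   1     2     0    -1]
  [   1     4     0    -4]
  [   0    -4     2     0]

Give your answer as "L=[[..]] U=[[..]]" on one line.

  row1 -= 1·row0 → [0,2,-1,-1]
  row2 -= 1·row0 → [0,4,-1,-4]
  row3 -= 0·row0 → [0,-4,2,0]
  row2 -= 2·row1 → [0,0,1,-2]
  row3 -= -2·row1 → [0,0,0,-2]
  row3 -= 0·row2 → [0,0,0,-2]

L=[[1,0,0,0],[1,1,0,0],[1,2,1,0],[0,-2,0,1]] U=[[1,0,1,0],[0,2,-1,-1],[0,0,1,-2],[0,0,0,-2]]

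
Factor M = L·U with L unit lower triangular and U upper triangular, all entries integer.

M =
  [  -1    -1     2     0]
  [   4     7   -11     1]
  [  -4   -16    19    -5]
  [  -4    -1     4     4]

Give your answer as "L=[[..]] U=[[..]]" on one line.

L=[[1,0,0,0],[-4,1,0,0],[4,-4,1,0],[4,1,1,1]] U=[[-1,-1,2,0],[0,3,-3,1],[0,0,-1,-1],[0,0,0,4]]

  R1 -= -4·R0 → [0,3,-3,1]
  R2 -= 4·R0 → [0,-12,11,-5]
  R3 -= 4·R0 → [0,3,-4,4]
  R2 -= -4·R1 → [0,0,-1,-1]
  R3 -= 1·R1 → [0,0,-1,3]
  R3 -= 1·R2 → [0,0,0,4]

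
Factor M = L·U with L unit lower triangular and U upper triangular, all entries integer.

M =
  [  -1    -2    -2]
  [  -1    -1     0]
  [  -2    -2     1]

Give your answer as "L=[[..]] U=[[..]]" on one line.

L=[[1,0,0],[1,1,0],[2,2,1]] U=[[-1,-2,-2],[0,1,2],[0,0,1]]

  row1 -= 1·row0 → [0,1,2]
  row2 -= 2·row0 → [0,2,5]
  row2 -= 2·row1 → [0,0,1]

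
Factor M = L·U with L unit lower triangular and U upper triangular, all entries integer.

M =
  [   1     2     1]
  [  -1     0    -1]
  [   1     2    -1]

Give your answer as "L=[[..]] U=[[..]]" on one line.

L=[[1,0,0],[-1,1,0],[1,0,1]] U=[[1,2,1],[0,2,0],[0,0,-2]]

  r1 -= -1·r0 → [0,2,0]
  r2 -= 1·r0 → [0,0,-2]
  r2 -= 0·r1 → [0,0,-2]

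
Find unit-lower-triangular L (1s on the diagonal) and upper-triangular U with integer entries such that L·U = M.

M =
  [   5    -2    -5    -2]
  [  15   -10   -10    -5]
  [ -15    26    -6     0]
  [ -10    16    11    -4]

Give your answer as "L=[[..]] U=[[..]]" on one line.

  r1 -= 3·r0 → [0,-4,5,1]
  r2 -= -3·r0 → [0,20,-21,-6]
  r3 -= -2·r0 → [0,12,1,-8]
  r2 -= -5·r1 → [0,0,4,-1]
  r3 -= -3·r1 → [0,0,16,-5]
  r3 -= 4·r2 → [0,0,0,-1]

L=[[1,0,0,0],[3,1,0,0],[-3,-5,1,0],[-2,-3,4,1]] U=[[5,-2,-5,-2],[0,-4,5,1],[0,0,4,-1],[0,0,0,-1]]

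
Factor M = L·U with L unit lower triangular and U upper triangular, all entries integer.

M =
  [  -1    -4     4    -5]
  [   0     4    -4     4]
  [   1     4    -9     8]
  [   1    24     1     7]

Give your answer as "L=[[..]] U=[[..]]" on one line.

L=[[1,0,0,0],[0,1,0,0],[-1,0,1,0],[-1,5,-5,1]] U=[[-1,-4,4,-5],[0,4,-4,4],[0,0,-5,3],[0,0,0,-3]]

  r1 -= 0·r0 → [0,4,-4,4]
  r2 -= -1·r0 → [0,0,-5,3]
  r3 -= -1·r0 → [0,20,5,2]
  r2 -= 0·r1 → [0,0,-5,3]
  r3 -= 5·r1 → [0,0,25,-18]
  r3 -= -5·r2 → [0,0,0,-3]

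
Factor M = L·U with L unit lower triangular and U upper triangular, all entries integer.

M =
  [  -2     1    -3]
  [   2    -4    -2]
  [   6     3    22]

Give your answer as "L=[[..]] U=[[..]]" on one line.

  row1 -= -1·row0 → [0,-3,-5]
  row2 -= -3·row0 → [0,6,13]
  row2 -= -2·row1 → [0,0,3]

L=[[1,0,0],[-1,1,0],[-3,-2,1]] U=[[-2,1,-3],[0,-3,-5],[0,0,3]]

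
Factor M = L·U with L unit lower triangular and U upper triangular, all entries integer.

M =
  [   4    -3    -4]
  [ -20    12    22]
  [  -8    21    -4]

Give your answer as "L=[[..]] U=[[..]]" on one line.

L=[[1,0,0],[-5,1,0],[-2,-5,1]] U=[[4,-3,-4],[0,-3,2],[0,0,-2]]

  r1 -= -5·r0 → [0,-3,2]
  r2 -= -2·r0 → [0,15,-12]
  r2 -= -5·r1 → [0,0,-2]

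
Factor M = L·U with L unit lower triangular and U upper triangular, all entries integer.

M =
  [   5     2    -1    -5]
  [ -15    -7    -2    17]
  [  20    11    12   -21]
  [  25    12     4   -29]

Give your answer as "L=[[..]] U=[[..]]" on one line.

L=[[1,0,0,0],[-3,1,0,0],[4,-3,1,0],[5,-2,-1,1]] U=[[5,2,-1,-5],[0,-1,-5,2],[0,0,1,5],[0,0,0,5]]

  r1 -= -3·r0 → [0,-1,-5,2]
  r2 -= 4·r0 → [0,3,16,-1]
  r3 -= 5·r0 → [0,2,9,-4]
  r2 -= -3·r1 → [0,0,1,5]
  r3 -= -2·r1 → [0,0,-1,0]
  r3 -= -1·r2 → [0,0,0,5]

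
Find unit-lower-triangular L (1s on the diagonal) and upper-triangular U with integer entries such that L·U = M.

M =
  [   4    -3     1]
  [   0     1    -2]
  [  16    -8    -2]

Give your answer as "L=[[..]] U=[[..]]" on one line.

L=[[1,0,0],[0,1,0],[4,4,1]] U=[[4,-3,1],[0,1,-2],[0,0,2]]

  r1 -= 0·r0 → [0,1,-2]
  r2 -= 4·r0 → [0,4,-6]
  r2 -= 4·r1 → [0,0,2]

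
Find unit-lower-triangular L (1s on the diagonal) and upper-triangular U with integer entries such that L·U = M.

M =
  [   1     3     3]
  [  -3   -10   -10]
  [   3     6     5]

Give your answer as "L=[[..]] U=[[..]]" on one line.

  R1 -= -3·R0 → [0,-1,-1]
  R2 -= 3·R0 → [0,-3,-4]
  R2 -= 3·R1 → [0,0,-1]

L=[[1,0,0],[-3,1,0],[3,3,1]] U=[[1,3,3],[0,-1,-1],[0,0,-1]]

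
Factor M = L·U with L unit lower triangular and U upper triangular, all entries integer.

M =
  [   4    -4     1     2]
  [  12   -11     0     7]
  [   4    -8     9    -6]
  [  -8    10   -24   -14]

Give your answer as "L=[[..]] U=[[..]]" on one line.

L=[[1,0,0,0],[3,1,0,0],[1,-4,1,0],[-2,2,4,1]] U=[[4,-4,1,2],[0,1,-3,1],[0,0,-4,-4],[0,0,0,4]]

  R1 -= 3·R0 → [0,1,-3,1]
  R2 -= 1·R0 → [0,-4,8,-8]
  R3 -= -2·R0 → [0,2,-22,-10]
  R2 -= -4·R1 → [0,0,-4,-4]
  R3 -= 2·R1 → [0,0,-16,-12]
  R3 -= 4·R2 → [0,0,0,4]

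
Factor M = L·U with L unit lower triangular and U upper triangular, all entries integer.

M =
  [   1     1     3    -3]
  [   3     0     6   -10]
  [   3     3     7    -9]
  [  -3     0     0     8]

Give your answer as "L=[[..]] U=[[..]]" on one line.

  r1 -= 3·r0 → [0,-3,-3,-1]
  r2 -= 3·r0 → [0,0,-2,0]
  r3 -= -3·r0 → [0,3,9,-1]
  r2 -= 0·r1 → [0,0,-2,0]
  r3 -= -1·r1 → [0,0,6,-2]
  r3 -= -3·r2 → [0,0,0,-2]

L=[[1,0,0,0],[3,1,0,0],[3,0,1,0],[-3,-1,-3,1]] U=[[1,1,3,-3],[0,-3,-3,-1],[0,0,-2,0],[0,0,0,-2]]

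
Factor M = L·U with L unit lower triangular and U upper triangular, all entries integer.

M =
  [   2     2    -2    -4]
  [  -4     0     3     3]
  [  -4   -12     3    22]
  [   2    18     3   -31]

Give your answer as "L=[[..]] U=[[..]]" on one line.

L=[[1,0,0,0],[-2,1,0,0],[-2,-2,1,0],[1,4,-3,1]] U=[[2,2,-2,-4],[0,4,-1,-5],[0,0,-3,4],[0,0,0,5]]

  R1 -= -2·R0 → [0,4,-1,-5]
  R2 -= -2·R0 → [0,-8,-1,14]
  R3 -= 1·R0 → [0,16,5,-27]
  R2 -= -2·R1 → [0,0,-3,4]
  R3 -= 4·R1 → [0,0,9,-7]
  R3 -= -3·R2 → [0,0,0,5]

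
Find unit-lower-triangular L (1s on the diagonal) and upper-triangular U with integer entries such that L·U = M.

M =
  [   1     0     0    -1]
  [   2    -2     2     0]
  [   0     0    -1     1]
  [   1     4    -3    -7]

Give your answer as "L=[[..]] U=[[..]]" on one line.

L=[[1,0,0,0],[2,1,0,0],[0,0,1,0],[1,-2,-1,1]] U=[[1,0,0,-1],[0,-2,2,2],[0,0,-1,1],[0,0,0,-1]]

  row1 -= 2·row0 → [0,-2,2,2]
  row2 -= 0·row0 → [0,0,-1,1]
  row3 -= 1·row0 → [0,4,-3,-6]
  row2 -= 0·row1 → [0,0,-1,1]
  row3 -= -2·row1 → [0,0,1,-2]
  row3 -= -1·row2 → [0,0,0,-1]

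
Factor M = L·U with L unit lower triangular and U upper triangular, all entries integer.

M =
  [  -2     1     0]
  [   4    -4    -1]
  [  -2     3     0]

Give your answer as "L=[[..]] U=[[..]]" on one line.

L=[[1,0,0],[-2,1,0],[1,-1,1]] U=[[-2,1,0],[0,-2,-1],[0,0,-1]]

  r1 -= -2·r0 → [0,-2,-1]
  r2 -= 1·r0 → [0,2,0]
  r2 -= -1·r1 → [0,0,-1]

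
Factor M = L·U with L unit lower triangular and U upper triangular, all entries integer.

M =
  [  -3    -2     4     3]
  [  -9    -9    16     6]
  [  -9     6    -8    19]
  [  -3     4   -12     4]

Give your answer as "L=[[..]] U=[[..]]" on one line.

  R1 -= 3·R0 → [0,-3,4,-3]
  R2 -= 3·R0 → [0,12,-20,10]
  R3 -= 1·R0 → [0,6,-16,1]
  R2 -= -4·R1 → [0,0,-4,-2]
  R3 -= -2·R1 → [0,0,-8,-5]
  R3 -= 2·R2 → [0,0,0,-1]

L=[[1,0,0,0],[3,1,0,0],[3,-4,1,0],[1,-2,2,1]] U=[[-3,-2,4,3],[0,-3,4,-3],[0,0,-4,-2],[0,0,0,-1]]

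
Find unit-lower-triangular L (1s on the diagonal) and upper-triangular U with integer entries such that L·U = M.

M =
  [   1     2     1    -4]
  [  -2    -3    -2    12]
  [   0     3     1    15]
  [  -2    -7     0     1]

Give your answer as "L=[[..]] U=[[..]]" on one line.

  row1 -= -2·row0 → [0,1,0,4]
  row2 -= 0·row0 → [0,3,1,15]
  row3 -= -2·row0 → [0,-3,2,-7]
  row2 -= 3·row1 → [0,0,1,3]
  row3 -= -3·row1 → [0,0,2,5]
  row3 -= 2·row2 → [0,0,0,-1]

L=[[1,0,0,0],[-2,1,0,0],[0,3,1,0],[-2,-3,2,1]] U=[[1,2,1,-4],[0,1,0,4],[0,0,1,3],[0,0,0,-1]]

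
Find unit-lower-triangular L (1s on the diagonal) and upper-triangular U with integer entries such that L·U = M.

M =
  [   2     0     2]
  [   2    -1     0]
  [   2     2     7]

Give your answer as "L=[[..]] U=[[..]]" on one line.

L=[[1,0,0],[1,1,0],[1,-2,1]] U=[[2,0,2],[0,-1,-2],[0,0,1]]

  R1 -= 1·R0 → [0,-1,-2]
  R2 -= 1·R0 → [0,2,5]
  R2 -= -2·R1 → [0,0,1]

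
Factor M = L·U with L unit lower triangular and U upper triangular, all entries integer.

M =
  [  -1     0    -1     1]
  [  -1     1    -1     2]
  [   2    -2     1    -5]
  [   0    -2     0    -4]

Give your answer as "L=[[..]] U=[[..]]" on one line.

  r1 -= 1·r0 → [0,1,0,1]
  r2 -= -2·r0 → [0,-2,-1,-3]
  r3 -= 0·r0 → [0,-2,0,-4]
  r2 -= -2·r1 → [0,0,-1,-1]
  r3 -= -2·r1 → [0,0,0,-2]
  r3 -= 0·r2 → [0,0,0,-2]

L=[[1,0,0,0],[1,1,0,0],[-2,-2,1,0],[0,-2,0,1]] U=[[-1,0,-1,1],[0,1,0,1],[0,0,-1,-1],[0,0,0,-2]]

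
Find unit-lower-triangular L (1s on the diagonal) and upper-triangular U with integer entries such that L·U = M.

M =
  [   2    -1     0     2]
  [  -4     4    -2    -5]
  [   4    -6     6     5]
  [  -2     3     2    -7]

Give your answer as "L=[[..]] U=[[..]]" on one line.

L=[[1,0,0,0],[-2,1,0,0],[2,-2,1,0],[-1,1,2,1]] U=[[2,-1,0,2],[0,2,-2,-1],[0,0,2,-1],[0,0,0,-2]]

  r1 -= -2·r0 → [0,2,-2,-1]
  r2 -= 2·r0 → [0,-4,6,1]
  r3 -= -1·r0 → [0,2,2,-5]
  r2 -= -2·r1 → [0,0,2,-1]
  r3 -= 1·r1 → [0,0,4,-4]
  r3 -= 2·r2 → [0,0,0,-2]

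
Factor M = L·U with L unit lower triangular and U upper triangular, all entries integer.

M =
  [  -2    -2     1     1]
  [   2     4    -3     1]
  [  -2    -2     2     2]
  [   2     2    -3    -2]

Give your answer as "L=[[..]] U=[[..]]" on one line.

L=[[1,0,0,0],[-1,1,0,0],[1,0,1,0],[-1,0,-2,1]] U=[[-2,-2,1,1],[0,2,-2,2],[0,0,1,1],[0,0,0,1]]

  r1 -= -1·r0 → [0,2,-2,2]
  r2 -= 1·r0 → [0,0,1,1]
  r3 -= -1·r0 → [0,0,-2,-1]
  r2 -= 0·r1 → [0,0,1,1]
  r3 -= 0·r1 → [0,0,-2,-1]
  r3 -= -2·r2 → [0,0,0,1]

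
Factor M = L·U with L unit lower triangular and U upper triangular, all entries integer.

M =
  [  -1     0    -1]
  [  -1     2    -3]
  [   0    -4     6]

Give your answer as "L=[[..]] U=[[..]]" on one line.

  r1 -= 1·r0 → [0,2,-2]
  r2 -= 0·r0 → [0,-4,6]
  r2 -= -2·r1 → [0,0,2]

L=[[1,0,0],[1,1,0],[0,-2,1]] U=[[-1,0,-1],[0,2,-2],[0,0,2]]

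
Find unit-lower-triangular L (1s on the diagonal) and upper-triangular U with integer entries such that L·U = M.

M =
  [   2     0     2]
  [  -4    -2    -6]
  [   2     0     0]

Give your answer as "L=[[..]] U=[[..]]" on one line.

L=[[1,0,0],[-2,1,0],[1,0,1]] U=[[2,0,2],[0,-2,-2],[0,0,-2]]

  r1 -= -2·r0 → [0,-2,-2]
  r2 -= 1·r0 → [0,0,-2]
  r2 -= 0·r1 → [0,0,-2]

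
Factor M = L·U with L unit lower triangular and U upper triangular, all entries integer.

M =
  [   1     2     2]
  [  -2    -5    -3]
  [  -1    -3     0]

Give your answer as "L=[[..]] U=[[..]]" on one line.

  r1 -= -2·r0 → [0,-1,1]
  r2 -= -1·r0 → [0,-1,2]
  r2 -= 1·r1 → [0,0,1]

L=[[1,0,0],[-2,1,0],[-1,1,1]] U=[[1,2,2],[0,-1,1],[0,0,1]]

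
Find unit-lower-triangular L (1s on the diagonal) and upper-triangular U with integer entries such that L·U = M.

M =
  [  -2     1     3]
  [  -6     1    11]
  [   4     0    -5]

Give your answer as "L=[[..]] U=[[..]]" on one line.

L=[[1,0,0],[3,1,0],[-2,-1,1]] U=[[-2,1,3],[0,-2,2],[0,0,3]]

  r1 -= 3·r0 → [0,-2,2]
  r2 -= -2·r0 → [0,2,1]
  r2 -= -1·r1 → [0,0,3]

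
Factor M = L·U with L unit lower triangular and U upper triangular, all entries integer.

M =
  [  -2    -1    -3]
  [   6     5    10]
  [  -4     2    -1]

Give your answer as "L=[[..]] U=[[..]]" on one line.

L=[[1,0,0],[-3,1,0],[2,2,1]] U=[[-2,-1,-3],[0,2,1],[0,0,3]]

  r1 -= -3·r0 → [0,2,1]
  r2 -= 2·r0 → [0,4,5]
  r2 -= 2·r1 → [0,0,3]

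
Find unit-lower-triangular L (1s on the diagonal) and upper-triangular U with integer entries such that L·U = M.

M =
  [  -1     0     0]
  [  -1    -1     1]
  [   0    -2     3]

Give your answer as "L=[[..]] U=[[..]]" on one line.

  row1 -= 1·row0 → [0,-1,1]
  row2 -= 0·row0 → [0,-2,3]
  row2 -= 2·row1 → [0,0,1]

L=[[1,0,0],[1,1,0],[0,2,1]] U=[[-1,0,0],[0,-1,1],[0,0,1]]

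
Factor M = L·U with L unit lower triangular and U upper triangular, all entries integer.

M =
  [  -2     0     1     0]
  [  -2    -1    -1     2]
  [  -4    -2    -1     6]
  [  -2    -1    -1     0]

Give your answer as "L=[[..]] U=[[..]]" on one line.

L=[[1,0,0,0],[1,1,0,0],[2,2,1,0],[1,1,0,1]] U=[[-2,0,1,0],[0,-1,-2,2],[0,0,1,2],[0,0,0,-2]]

  r1 -= 1·r0 → [0,-1,-2,2]
  r2 -= 2·r0 → [0,-2,-3,6]
  r3 -= 1·r0 → [0,-1,-2,0]
  r2 -= 2·r1 → [0,0,1,2]
  r3 -= 1·r1 → [0,0,0,-2]
  r3 -= 0·r2 → [0,0,0,-2]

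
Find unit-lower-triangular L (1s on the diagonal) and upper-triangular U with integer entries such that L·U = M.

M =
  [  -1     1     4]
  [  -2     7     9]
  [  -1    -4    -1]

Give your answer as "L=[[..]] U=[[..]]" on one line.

  R1 -= 2·R0 → [0,5,1]
  R2 -= 1·R0 → [0,-5,-5]
  R2 -= -1·R1 → [0,0,-4]

L=[[1,0,0],[2,1,0],[1,-1,1]] U=[[-1,1,4],[0,5,1],[0,0,-4]]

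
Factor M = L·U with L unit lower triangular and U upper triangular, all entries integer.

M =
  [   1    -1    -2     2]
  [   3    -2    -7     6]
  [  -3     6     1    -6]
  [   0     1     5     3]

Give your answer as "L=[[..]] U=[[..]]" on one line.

  R1 -= 3·R0 → [0,1,-1,0]
  R2 -= -3·R0 → [0,3,-5,0]
  R3 -= 0·R0 → [0,1,5,3]
  R2 -= 3·R1 → [0,0,-2,0]
  R3 -= 1·R1 → [0,0,6,3]
  R3 -= -3·R2 → [0,0,0,3]

L=[[1,0,0,0],[3,1,0,0],[-3,3,1,0],[0,1,-3,1]] U=[[1,-1,-2,2],[0,1,-1,0],[0,0,-2,0],[0,0,0,3]]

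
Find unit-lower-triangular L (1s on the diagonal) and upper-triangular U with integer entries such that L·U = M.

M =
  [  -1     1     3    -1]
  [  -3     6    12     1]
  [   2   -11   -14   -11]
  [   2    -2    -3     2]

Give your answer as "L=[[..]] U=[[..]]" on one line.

L=[[1,0,0,0],[3,1,0,0],[-2,-3,1,0],[-2,0,3,1]] U=[[-1,1,3,-1],[0,3,3,4],[0,0,1,-1],[0,0,0,3]]

  R1 -= 3·R0 → [0,3,3,4]
  R2 -= -2·R0 → [0,-9,-8,-13]
  R3 -= -2·R0 → [0,0,3,0]
  R2 -= -3·R1 → [0,0,1,-1]
  R3 -= 0·R1 → [0,0,3,0]
  R3 -= 3·R2 → [0,0,0,3]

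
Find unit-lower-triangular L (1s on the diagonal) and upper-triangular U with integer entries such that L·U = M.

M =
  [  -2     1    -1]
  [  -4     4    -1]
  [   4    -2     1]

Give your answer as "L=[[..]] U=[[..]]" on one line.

L=[[1,0,0],[2,1,0],[-2,0,1]] U=[[-2,1,-1],[0,2,1],[0,0,-1]]

  row1 -= 2·row0 → [0,2,1]
  row2 -= -2·row0 → [0,0,-1]
  row2 -= 0·row1 → [0,0,-1]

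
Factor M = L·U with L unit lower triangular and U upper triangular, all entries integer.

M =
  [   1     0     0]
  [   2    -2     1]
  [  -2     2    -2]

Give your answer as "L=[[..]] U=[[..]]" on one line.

  R1 -= 2·R0 → [0,-2,1]
  R2 -= -2·R0 → [0,2,-2]
  R2 -= -1·R1 → [0,0,-1]

L=[[1,0,0],[2,1,0],[-2,-1,1]] U=[[1,0,0],[0,-2,1],[0,0,-1]]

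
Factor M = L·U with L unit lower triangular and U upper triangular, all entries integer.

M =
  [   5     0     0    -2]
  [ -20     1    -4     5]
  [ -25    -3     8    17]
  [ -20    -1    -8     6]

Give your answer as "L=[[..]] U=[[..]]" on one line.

  r1 -= -4·r0 → [0,1,-4,-3]
  r2 -= -5·r0 → [0,-3,8,7]
  r3 -= -4·r0 → [0,-1,-8,-2]
  r2 -= -3·r1 → [0,0,-4,-2]
  r3 -= -1·r1 → [0,0,-12,-5]
  r3 -= 3·r2 → [0,0,0,1]

L=[[1,0,0,0],[-4,1,0,0],[-5,-3,1,0],[-4,-1,3,1]] U=[[5,0,0,-2],[0,1,-4,-3],[0,0,-4,-2],[0,0,0,1]]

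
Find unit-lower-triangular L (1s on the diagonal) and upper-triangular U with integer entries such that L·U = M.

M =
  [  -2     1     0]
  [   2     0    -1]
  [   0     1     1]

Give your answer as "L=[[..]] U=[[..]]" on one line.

  row1 -= -1·row0 → [0,1,-1]
  row2 -= 0·row0 → [0,1,1]
  row2 -= 1·row1 → [0,0,2]

L=[[1,0,0],[-1,1,0],[0,1,1]] U=[[-2,1,0],[0,1,-1],[0,0,2]]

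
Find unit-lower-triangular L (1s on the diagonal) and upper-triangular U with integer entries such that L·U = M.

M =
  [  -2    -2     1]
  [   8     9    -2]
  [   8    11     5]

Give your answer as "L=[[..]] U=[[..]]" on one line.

L=[[1,0,0],[-4,1,0],[-4,3,1]] U=[[-2,-2,1],[0,1,2],[0,0,3]]

  r1 -= -4·r0 → [0,1,2]
  r2 -= -4·r0 → [0,3,9]
  r2 -= 3·r1 → [0,0,3]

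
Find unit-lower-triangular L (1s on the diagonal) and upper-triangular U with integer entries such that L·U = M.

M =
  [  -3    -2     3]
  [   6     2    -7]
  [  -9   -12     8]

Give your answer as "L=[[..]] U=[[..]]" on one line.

  R1 -= -2·R0 → [0,-2,-1]
  R2 -= 3·R0 → [0,-6,-1]
  R2 -= 3·R1 → [0,0,2]

L=[[1,0,0],[-2,1,0],[3,3,1]] U=[[-3,-2,3],[0,-2,-1],[0,0,2]]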